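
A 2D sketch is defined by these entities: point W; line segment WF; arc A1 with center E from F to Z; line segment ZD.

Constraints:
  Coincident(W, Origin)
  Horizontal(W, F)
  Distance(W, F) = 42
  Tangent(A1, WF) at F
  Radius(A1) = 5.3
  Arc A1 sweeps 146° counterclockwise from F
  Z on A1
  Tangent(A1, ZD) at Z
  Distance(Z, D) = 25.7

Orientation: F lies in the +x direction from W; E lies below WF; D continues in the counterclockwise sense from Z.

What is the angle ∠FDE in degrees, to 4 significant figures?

7.033°

On A1, F sits at bearing 90° from E; a 146° counterclockwise sweep puts Z at bearing 236°, so Z = E + 5.3·(cos 236°, sin 236°) = (39.04, -9.694). The tangent condition forces EZ to be normal to ZD, so ZD runs along (−sin 236°, cos 236°); with |ZD| = 25.7, D = (60.34, -24.07). Then cos ∠FDE = DF·DE / (|DF||DE|), giving 7.033°.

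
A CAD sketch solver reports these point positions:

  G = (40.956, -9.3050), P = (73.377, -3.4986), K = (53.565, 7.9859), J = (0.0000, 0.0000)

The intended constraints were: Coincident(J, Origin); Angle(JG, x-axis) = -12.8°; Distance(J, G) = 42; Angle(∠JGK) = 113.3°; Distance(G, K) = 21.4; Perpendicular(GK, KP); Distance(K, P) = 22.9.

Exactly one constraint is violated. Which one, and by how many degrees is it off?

Perpendicular(GK, KP) — off by 6.00°.

J = (0.00, 0.00) ✓; JG at -12.80° ✓; |JG| = 42.00 ✓; ∠JGK = 113.3° ✓; |GK| = 21.40 ✓; ∠(GK, KP) = 84.00° ✗; |KP| = 22.90 ✓.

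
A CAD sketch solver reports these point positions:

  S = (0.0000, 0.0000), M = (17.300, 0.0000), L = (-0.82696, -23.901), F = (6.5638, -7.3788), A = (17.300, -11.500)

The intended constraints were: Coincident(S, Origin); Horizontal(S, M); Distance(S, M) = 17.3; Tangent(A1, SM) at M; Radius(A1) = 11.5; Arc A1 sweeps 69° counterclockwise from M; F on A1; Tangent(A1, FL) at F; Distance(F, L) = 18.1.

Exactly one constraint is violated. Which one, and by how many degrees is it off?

Tangent(A1, FL) at F — off by 3.10°.

S = (0.00, 0.00) ✓; S.y = 0.00, M.y = 0.00 ✓; |SM| = 17.30 ✓; ∠(AM, MS) = 90.00° ✓; |AM| = 11.50 ✓; bearing(A→F) − bearing(A→M) = 69.00° ✓; |AF| = 11.50 ✓; ∠(AF, FL) = 93.10° ✗; |FL| = 18.10 ✓.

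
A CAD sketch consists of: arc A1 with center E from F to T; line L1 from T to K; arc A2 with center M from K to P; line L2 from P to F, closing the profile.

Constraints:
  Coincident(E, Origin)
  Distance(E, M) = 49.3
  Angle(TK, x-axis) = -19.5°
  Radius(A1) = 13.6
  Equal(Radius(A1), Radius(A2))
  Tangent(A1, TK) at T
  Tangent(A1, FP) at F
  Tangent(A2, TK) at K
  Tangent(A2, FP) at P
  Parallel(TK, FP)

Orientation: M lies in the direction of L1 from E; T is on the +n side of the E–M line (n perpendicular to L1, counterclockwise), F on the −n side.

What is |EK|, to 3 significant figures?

51.1

The slot axis is L1's direction at -19.5°, so u = (cos -19.5°, sin -19.5°) = (0.943, -0.334) and n = (−sin -19.5°, cos -19.5°) = (0.334, 0.943). E is at the origin and M lies 49.3 along u from E, so M = 49.3·u = (46.5, -16.5). Tangency of A1 to both parallel lines with radius 13.6 puts T and F at E ± 13.6·n: T = (4.54, 12.8), F = (-4.54, -12.8). Equal radii place K and P the same way about M: K = M + 13.6·n = (51.0, -3.64), P = M − 13.6·n = (41.9, -29.3). Then |EK| = |K − E| = 51.1.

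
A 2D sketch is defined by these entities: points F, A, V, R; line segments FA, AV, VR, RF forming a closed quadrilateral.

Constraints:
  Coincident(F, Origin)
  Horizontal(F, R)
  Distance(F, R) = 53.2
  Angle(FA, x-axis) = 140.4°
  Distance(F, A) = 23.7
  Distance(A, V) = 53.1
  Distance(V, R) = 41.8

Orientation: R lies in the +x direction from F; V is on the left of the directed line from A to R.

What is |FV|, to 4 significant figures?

46.89

F is at the origin; FR is horizontal with |FR| = 53.2 and R in +x, so R = (53.2, 0). FA runs at 140.4° with |FA| = 23.7, so A = (-18.26, 15.11). V is determined by |AV| = 53.1 and |VR| = 41.8 together: it lies at the intersection of circle(A, 53.1) and circle(R, 41.8). With |AR| = 73.04, the foot of the radical line on AR is 43.86 from A and the perpendicular offset is √(53.1² − 43.86²) = 29.93. Taking the left-of-AR solution: V = (30.84, 35.32).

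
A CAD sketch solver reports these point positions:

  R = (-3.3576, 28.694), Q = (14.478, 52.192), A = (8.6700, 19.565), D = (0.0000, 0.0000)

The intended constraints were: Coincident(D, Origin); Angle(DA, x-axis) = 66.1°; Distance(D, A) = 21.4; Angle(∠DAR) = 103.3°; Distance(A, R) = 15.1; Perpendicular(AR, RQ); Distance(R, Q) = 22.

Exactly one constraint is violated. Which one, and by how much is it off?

Distance(R, Q) = 22 — off by 7.50.

D = (0.00, 0.00) ✓; DA at 66.10° ✓; |DA| = 21.40 ✓; ∠DAR = 103.3° ✓; |AR| = 15.10 ✓; ∠(AR, RQ) = 90.00° ✓; |RQ| = 29.50 ✗.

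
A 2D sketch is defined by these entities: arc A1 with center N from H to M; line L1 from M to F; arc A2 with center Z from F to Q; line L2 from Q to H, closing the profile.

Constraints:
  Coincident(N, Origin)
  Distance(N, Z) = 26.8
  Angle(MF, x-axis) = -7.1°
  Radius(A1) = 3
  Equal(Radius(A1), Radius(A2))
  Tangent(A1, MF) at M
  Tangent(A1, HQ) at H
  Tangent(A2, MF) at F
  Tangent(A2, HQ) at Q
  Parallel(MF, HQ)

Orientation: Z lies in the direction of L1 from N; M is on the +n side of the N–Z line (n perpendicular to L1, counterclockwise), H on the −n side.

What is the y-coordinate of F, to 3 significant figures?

-0.336

The slot axis is L1's direction at -7.1°, so u = (cos -7.1°, sin -7.1°) = (0.992, -0.124) and n = (−sin -7.1°, cos -7.1°) = (0.124, 0.992). N is at the origin and Z lies 26.8 along u from N, so Z = 26.8·u = (26.6, -3.31). Tangency of A1 to both parallel lines with radius 3.0 puts M and H at N ± 3.0·n: M = (0.371, 2.98), H = (-0.371, -2.98). Equal radii place F and Q the same way about Z: F = Z + 3.0·n = (27.0, -0.336), Q = Z − 3.0·n = (26.2, -6.29). So F.y = -0.336.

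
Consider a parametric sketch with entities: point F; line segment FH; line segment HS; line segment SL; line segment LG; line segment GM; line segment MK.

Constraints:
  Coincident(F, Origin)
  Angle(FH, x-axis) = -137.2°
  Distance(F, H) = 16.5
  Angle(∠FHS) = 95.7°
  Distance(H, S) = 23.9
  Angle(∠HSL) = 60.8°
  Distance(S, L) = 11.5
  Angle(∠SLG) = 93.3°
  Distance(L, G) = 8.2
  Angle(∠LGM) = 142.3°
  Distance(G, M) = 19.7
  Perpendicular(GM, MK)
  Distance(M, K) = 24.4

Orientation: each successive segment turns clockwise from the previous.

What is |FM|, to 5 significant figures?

27.866

∠SLG = 93.3° gives LG at -67.400° from the x-axis; with |LG| = 8.2, G = (-16.002, 0.85643). ∠LGM = 142.3° gives GM at -105.10° from the x-axis; with |GM| = 19.7, M = (-21.134, -18.163). Then |FM| = |M − F| = 27.866.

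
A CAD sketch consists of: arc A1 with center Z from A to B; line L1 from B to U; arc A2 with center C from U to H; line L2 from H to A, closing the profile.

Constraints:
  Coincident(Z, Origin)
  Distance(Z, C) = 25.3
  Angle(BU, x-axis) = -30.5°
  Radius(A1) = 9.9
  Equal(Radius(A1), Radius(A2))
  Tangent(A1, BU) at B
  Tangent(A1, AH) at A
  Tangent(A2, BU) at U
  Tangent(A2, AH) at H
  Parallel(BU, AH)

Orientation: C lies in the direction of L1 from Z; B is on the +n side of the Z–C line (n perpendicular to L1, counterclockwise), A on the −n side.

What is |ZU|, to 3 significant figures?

27.2

The slot axis is L1's direction at -30.5°, so u = (cos -30.5°, sin -30.5°) = (0.862, -0.508) and n = (−sin -30.5°, cos -30.5°) = (0.508, 0.862). Z is at the origin and C lies 25.3 along u from Z, so C = 25.3·u = (21.8, -12.8). Tangency of A1 to both parallel lines with radius 9.9 puts B and A at Z ± 9.9·n: B = (5.02, 8.53), A = (-5.02, -8.53). Equal radii place U and H the same way about C: U = C + 9.9·n = (26.8, -4.31), H = C − 9.9·n = (16.8, -21.4). Then |ZU| = |U − Z| = 27.2.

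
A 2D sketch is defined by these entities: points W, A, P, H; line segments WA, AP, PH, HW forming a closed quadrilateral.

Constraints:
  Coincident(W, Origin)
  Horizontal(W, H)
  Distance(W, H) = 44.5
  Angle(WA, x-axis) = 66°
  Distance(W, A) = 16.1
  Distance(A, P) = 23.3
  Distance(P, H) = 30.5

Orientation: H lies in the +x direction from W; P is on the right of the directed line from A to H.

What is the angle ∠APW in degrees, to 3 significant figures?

43.7°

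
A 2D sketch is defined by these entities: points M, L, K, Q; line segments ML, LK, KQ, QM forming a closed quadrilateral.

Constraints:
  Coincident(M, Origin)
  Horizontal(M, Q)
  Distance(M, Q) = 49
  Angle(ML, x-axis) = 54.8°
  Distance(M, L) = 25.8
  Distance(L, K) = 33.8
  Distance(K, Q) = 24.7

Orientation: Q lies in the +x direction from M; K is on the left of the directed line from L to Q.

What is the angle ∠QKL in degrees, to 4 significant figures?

85.08°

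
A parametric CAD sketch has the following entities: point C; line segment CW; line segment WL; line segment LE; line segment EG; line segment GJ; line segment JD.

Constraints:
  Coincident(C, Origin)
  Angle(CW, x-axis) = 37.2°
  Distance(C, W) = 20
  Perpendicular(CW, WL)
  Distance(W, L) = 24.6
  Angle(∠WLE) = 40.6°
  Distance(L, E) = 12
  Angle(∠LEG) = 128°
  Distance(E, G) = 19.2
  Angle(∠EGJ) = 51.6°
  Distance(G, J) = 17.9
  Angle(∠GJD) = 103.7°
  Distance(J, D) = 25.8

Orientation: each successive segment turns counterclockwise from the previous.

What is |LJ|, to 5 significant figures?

16.131

C is at the origin; CW runs at 37.2° with length 20.0, so W = (15.931, 12.092). CW ⟂ WL, so WL runs at 127.20°; with |WL| = 24.6, L = (1.0575, 31.687). ∠WLE = 40.6° gives LE at -93.400° from the x-axis; with |LE| = 12.0, E = (0.34578, 19.708). ∠LEG = 128.0° gives EG at -41.400° from the x-axis; with |EG| = 19.2, G = (14.748, 7.0106). ∠EGJ = 51.6° gives GJ at 87.000° from the x-axis; with |GJ| = 17.9, J = (15.685, 24.886). Then |LJ| = |J − L| = 16.131.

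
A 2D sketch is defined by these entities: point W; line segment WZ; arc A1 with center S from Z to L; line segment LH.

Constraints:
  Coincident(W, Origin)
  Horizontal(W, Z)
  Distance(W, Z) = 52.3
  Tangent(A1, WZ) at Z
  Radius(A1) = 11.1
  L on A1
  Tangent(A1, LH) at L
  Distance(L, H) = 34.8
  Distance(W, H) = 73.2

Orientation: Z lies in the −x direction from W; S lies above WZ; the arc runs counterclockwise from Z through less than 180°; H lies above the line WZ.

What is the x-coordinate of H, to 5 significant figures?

-55.724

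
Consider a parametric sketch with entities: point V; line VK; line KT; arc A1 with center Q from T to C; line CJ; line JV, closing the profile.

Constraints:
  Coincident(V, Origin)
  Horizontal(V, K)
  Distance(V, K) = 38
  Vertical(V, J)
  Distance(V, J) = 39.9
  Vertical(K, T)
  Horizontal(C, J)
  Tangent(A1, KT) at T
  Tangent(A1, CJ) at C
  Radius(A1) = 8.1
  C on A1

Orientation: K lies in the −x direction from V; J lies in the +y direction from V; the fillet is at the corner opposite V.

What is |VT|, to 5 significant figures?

49.550

V is at the origin; VK is horizontal with |VK| = 38.0 and K on the −x side, so K = (-38.000, 0.0000). V and J share the same x with |VJ| = 39.9 and J on the +y side, so J = (0.0000, 39.900). The virtual corner opposite V is at (-38.000, 39.900). A1 meets KT tangentially, so QT is at right angles to KT and the tangent condition forces QC to be normal to CJ, with radius 8.1, so the center Q sits 8.1 in from both sides at Q = (-29.900, 31.800). That places the tangent points at T = (-38.000, 31.800) on KT and C = (-29.900, 39.900) on CJ. Then |VT| = |T − V| = 49.550.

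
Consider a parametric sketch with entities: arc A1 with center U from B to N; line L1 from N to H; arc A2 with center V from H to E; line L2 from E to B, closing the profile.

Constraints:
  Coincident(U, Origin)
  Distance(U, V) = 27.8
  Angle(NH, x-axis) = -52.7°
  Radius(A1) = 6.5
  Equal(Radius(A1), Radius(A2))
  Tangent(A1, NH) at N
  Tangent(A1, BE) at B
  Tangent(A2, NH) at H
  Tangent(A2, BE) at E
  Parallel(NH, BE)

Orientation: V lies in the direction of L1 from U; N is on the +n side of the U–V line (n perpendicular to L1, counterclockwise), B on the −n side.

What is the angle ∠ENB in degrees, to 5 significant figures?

64.938°

Tangency of A1 to both parallel lines with radius 6.5 puts N and B at U ± 6.5·n: N = (5.1706, 3.9389), B = (-5.1706, -3.9389). Equal radii place H and E the same way about V: H = V + 6.5·n = (22.017, -18.175), E = V − 6.5·n = (11.676, -26.053). Then cos ∠ENB = NE·NB / (|NE||NB|), giving 64.938°.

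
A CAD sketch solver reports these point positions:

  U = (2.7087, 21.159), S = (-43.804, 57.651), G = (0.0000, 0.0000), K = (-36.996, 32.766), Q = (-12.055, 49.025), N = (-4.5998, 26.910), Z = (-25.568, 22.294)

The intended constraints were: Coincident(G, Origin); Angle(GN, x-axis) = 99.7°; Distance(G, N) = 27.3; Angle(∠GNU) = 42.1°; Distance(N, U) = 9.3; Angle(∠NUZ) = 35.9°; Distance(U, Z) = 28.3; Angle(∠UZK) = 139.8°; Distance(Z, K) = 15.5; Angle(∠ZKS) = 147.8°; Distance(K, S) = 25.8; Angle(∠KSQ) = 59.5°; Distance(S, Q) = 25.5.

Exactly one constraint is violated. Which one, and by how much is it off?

Distance(S, Q) = 25.5 — off by 7.40.

G = (0.00, 0.00) ✓; GN at 99.70° ✓; |GN| = 27.30 ✓; ∠GNU = 42.10° ✓; |NU| = 9.300 ✓; ∠NUZ = 35.90° ✓; |UZ| = 28.30 ✓; ∠UZK = 139.8° ✓; |ZK| = 15.50 ✓; ∠ZKS = 147.8° ✓; |KS| = 25.80 ✓; ∠KSQ = 59.50° ✓; |SQ| = 32.90 ✗.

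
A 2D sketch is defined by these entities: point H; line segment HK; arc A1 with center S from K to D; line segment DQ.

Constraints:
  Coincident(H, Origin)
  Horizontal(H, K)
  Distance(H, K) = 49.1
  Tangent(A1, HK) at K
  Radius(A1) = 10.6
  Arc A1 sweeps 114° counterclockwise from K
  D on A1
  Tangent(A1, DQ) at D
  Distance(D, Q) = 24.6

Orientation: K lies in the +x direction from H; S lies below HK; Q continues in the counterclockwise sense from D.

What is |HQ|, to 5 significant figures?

61.969

H is at the origin; H and K share the same y with |HK| = 49.1 and K on the +x side, so K = (49.100, 0.0000). A1 meets HK tangentially, so SK is at right angles to HK, so S = K + (0, -10.6) = (49.100, -10.600). On A1, K sits at bearing 90° from S; a 114° counterclockwise sweep puts D at bearing 204°, so D = S + 10.6·(cos 204°, sin 204°) = (39.416, -14.911). A1 meets DQ tangentially, so SD is at right angles to DQ, so DQ runs along (−sin 204°, cos 204°); with |DQ| = 24.6, Q = (49.422, -37.385). Then |HQ| = |Q − H| = 61.969.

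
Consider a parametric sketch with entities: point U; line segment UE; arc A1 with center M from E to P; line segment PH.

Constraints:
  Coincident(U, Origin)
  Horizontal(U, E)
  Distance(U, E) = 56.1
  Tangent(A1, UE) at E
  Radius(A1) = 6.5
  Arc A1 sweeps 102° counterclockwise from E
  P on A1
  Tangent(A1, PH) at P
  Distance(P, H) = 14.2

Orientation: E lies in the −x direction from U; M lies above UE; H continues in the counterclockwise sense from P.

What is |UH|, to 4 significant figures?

57.00

U is at the origin; U and E share the same y with |UE| = 56.1 and E on the −x side, so E = (-56.10, 0.000). Tangency of A1 to UE means the radius ME is perpendicular to UE, so M = E + (0, 6.5) = (-56.10, 6.500). On A1, E sits at bearing -90° from M; a 102° counterclockwise sweep puts P at bearing 12°, so P = M + 6.5·(cos 12°, sin 12°) = (-49.74, 7.851). The tangent condition forces MP to be normal to PH, so PH runs along (−sin 12°, cos 12°); with |PH| = 14.2, H = (-52.69, 21.74). Then |UH| = |H − U| = 57.00.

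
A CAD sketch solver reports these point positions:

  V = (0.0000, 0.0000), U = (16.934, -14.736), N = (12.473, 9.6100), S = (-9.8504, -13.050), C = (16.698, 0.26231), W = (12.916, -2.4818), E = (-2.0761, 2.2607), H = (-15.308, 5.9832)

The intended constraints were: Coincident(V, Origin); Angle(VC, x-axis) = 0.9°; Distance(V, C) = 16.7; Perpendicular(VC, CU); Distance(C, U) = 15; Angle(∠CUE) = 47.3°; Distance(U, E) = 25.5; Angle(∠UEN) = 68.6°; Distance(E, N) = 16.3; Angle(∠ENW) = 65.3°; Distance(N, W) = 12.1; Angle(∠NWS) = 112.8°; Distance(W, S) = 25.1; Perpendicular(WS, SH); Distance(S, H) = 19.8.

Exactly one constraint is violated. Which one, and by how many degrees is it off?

Perpendicular(WS, SH) — off by 8.90°.

V = (0.00, 0.00) ✓; VC at 0.9000° ✓; |VC| = 16.70 ✓; ∠(VC, CU) = 90.00° ✓; |CU| = 15.00 ✓; ∠CUE = 47.30° ✓; |UE| = 25.50 ✓; ∠UEN = 68.60° ✓; |EN| = 16.30 ✓; ∠ENW = 65.30° ✓; |NW| = 12.10 ✓; ∠NWS = 112.8° ✓; |WS| = 25.10 ✓; ∠(WS, SH) = 98.90° ✗; |SH| = 19.80 ✓.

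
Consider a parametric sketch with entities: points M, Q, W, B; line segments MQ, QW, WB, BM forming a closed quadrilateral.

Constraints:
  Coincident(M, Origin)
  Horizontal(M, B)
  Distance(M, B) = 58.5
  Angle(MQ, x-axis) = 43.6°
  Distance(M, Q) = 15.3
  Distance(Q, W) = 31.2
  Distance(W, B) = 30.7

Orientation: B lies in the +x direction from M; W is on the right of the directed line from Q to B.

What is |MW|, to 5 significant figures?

33.759

Checks: |QW| = 31.20 ✓; |WB| = 30.70 ✓.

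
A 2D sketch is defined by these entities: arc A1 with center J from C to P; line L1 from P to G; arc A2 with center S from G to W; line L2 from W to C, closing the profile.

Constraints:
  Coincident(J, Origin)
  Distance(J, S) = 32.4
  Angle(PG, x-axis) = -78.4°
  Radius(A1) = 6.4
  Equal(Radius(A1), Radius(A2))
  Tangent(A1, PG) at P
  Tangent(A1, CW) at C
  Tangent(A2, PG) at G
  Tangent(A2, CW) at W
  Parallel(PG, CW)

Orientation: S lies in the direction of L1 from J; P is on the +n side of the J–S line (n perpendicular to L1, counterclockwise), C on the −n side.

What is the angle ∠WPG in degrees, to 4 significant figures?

21.56°

Tangency of A1 to both parallel lines with radius 6.4 puts P and C at J ± 6.4·n: P = (6.269, 1.287), C = (-6.269, -1.287). Equal radii place G and W the same way about S: G = S + 6.4·n = (12.78, -30.45), W = S − 6.4·n = (0.2456, -33.03). Then cos ∠WPG = PW·PG / (|PW||PG|), giving 21.56°.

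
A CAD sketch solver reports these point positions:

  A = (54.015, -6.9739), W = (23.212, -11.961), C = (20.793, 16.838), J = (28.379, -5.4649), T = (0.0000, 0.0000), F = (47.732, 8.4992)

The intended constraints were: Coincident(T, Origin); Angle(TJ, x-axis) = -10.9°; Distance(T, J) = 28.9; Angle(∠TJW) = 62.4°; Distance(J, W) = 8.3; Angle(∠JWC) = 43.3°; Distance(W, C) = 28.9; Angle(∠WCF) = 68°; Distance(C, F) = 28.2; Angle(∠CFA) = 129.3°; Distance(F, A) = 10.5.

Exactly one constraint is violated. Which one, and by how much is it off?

Distance(F, A) = 10.5 — off by 6.20.

T = (0.00, 0.00) ✓; TJ at -10.90° ✓; |TJ| = 28.90 ✓; ∠TJW = 62.40° ✓; |JW| = 8.300 ✓; ∠JWC = 43.30° ✓; |WC| = 28.90 ✓; ∠WCF = 68.00° ✓; |CF| = 28.20 ✓; ∠CFA = 129.3° ✓; |FA| = 16.70 ✗.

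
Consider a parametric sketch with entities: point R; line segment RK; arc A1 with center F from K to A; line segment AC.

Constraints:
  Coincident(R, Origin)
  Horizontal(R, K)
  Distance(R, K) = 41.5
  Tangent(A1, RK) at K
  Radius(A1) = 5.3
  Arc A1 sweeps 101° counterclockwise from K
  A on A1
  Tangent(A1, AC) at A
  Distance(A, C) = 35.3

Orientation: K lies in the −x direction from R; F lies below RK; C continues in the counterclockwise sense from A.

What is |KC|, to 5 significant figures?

40.991

R is at the origin; R and K share the same y with |RK| = 41.5 and K on the −x side, so K = (-41.500, 0.0000). Tangency of A1 to RK means the radius FK is perpendicular to RK, so F = K + (0, -5.3) = (-41.500, -5.3000). On A1, K sits at bearing 90° from F; a 101° counterclockwise sweep puts A at bearing 191°, so A = F + 5.3·(cos 191°, sin 191°) = (-46.703, -6.3113). Since A1 is tangent to AC there, FA ⟂ AC, so AC runs along (−sin 191°, cos 191°); with |AC| = 35.3, C = (-39.967, -40.963). Then |KC| = |C − K| = 40.991.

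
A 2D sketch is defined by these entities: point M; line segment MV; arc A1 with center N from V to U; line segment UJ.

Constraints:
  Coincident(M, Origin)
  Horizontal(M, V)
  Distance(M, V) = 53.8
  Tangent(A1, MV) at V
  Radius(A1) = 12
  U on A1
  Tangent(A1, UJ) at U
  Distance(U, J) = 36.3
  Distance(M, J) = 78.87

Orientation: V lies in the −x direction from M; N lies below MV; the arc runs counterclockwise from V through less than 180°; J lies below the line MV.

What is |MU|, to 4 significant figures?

67.07

Checks: |NU| = 12.00 ✓; ∠(NU, UJ) = 90.00° ✓; |UJ| = 36.30 ✓; |MJ| = 78.87 ✓.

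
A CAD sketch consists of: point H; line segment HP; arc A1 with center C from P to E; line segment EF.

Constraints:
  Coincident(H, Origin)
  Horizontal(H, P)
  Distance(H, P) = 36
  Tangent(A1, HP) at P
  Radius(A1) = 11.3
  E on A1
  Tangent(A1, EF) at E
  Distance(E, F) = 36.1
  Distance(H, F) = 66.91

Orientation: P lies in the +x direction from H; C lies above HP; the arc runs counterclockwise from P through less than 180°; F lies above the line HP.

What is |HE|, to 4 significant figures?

48.64

H is at the origin; H and P share the same y with |HP| = 36.0 and P on the +x side, so P = (36.00, 0.000). Tangency of A1 to HP means the radius CP is perpendicular to HP, so C = P + (0, 11.3) = (36.00, 11.30). Since CE ⟂ EF (tangency), |CF| = √(11.3² + 36.1²) = 37.83 regardless of where E sits on A1. So F lies on both circle(H, 66.91) and circle(C, 37.83); the above-HP intersection is F = (47.19, 47.43). E is the foot of the tangent from F: E = (47.30, 11.33).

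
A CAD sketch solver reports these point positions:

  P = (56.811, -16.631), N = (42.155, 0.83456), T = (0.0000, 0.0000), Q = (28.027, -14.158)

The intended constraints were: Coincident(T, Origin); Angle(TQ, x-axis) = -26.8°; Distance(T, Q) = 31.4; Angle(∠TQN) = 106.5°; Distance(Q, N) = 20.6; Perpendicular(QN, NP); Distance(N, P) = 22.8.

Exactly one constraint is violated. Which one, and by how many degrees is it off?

Perpendicular(QN, NP) — off by 6.70°.

T = (0.00, 0.00) ✓; TQ at -26.80° ✓; |TQ| = 31.40 ✓; ∠TQN = 106.5° ✓; |QN| = 20.60 ✓; ∠(QN, NP) = 96.70° ✗; |NP| = 22.80 ✓.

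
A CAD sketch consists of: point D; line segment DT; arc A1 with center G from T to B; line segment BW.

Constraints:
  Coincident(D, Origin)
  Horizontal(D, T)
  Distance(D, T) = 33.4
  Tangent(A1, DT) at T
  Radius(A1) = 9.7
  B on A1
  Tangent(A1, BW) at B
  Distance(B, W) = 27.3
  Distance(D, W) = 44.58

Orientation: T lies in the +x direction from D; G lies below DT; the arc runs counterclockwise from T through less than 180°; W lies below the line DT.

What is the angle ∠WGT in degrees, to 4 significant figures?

162.1°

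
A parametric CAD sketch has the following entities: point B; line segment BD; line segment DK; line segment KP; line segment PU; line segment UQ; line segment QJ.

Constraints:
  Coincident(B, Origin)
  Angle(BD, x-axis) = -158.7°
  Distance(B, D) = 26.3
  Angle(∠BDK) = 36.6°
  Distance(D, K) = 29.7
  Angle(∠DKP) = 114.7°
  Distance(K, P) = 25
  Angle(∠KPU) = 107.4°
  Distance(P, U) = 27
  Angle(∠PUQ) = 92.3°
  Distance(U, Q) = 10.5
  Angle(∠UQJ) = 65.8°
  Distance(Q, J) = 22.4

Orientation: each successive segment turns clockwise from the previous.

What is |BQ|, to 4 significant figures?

19.51

B is at the origin; BD runs at -158.7° with length 26.3, so D = (-24.50, -9.554). ∠BDK = 36.6° gives DK at 57.90° from the x-axis; with |DK| = 29.7, K = (-8.721, 15.61). ∠DKP = 114.7° gives KP at -7.400° from the x-axis; with |KP| = 25.0, P = (16.07, 12.39). ∠KPU = 107.4° gives PU at -80.00° from the x-axis; with |PU| = 27.0, U = (20.76, -14.20). ∠PUQ = 92.3° gives UQ at -167.7° from the x-axis; with |UQ| = 10.5, Q = (10.50, -16.44). Then |BQ| = |Q − B| = 19.51.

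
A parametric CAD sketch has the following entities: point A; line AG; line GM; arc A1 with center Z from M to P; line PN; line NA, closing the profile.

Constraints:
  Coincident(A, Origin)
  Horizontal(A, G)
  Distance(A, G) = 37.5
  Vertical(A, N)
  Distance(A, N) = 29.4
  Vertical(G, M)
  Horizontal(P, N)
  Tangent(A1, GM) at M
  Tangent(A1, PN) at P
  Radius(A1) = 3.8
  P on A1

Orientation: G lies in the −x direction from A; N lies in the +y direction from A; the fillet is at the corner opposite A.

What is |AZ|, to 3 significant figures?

42.3

A is at the origin; AG is horizontal with |AG| = 37.5 and G on the −x side, so G = (-37.5, 0.00). A and N share the same x with |AN| = 29.4 and N on the +y side, so N = (0.00, 29.4). The virtual corner opposite A is at (-37.5, 29.4). Since A1 is tangent to GM there, ZM ⟂ GM and tangency of A1 to PN means the radius ZP is perpendicular to PN, with radius 3.8, so the center Z sits 3.8 in from both sides at Z = (-33.7, 25.6). Then |AZ| = |Z − A| = 42.3.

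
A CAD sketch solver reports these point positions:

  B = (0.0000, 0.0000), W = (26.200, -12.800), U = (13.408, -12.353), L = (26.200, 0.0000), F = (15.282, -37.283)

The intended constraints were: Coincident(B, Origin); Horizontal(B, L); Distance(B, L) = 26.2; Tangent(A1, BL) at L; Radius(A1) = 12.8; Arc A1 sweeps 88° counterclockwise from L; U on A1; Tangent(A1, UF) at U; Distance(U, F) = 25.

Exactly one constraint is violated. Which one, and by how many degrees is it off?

Tangent(A1, UF) at U — off by 6.30°.

B = (0.00, 0.00) ✓; B.y = 0.00, L.y = 0.00 ✓; |BL| = 26.20 ✓; ∠(WL, LB) = 90.00° ✓; |WL| = 12.80 ✓; bearing(W→U) − bearing(W→L) = 88.00° ✓; |WU| = 12.80 ✓; ∠(WU, UF) = 83.70° ✗; |UF| = 25.00 ✓.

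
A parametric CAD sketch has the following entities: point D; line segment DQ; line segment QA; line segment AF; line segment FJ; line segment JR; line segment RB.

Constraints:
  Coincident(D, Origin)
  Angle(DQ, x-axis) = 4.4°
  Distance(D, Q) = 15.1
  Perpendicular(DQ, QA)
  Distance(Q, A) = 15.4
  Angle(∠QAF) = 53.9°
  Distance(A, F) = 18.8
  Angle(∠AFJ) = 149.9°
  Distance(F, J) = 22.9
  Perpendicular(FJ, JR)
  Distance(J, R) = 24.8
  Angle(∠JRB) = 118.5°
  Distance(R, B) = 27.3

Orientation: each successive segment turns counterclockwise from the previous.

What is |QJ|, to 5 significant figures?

29.554

∠QAF = 53.9° gives AF at -139.50° from the x-axis; with |AF| = 18.8, F = (-0.42161, 4.3034). ∠AFJ = 149.9° gives FJ at -109.40° from the x-axis; with |FJ| = 22.9, J = (-8.0281, -17.296). Then |QJ| = |J − Q| = 29.554.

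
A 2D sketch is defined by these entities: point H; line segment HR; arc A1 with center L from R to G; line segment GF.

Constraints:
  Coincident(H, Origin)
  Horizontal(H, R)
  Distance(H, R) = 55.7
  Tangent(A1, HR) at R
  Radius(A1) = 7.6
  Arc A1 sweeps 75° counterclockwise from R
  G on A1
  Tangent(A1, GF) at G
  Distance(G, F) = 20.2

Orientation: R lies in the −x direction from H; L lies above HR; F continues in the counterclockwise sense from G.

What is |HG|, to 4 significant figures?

48.69

Tangency of A1 to HR means the radius LR is perpendicular to HR, so L = R + (0, 7.6) = (-55.70, 7.600). On A1, R sits at bearing -90° from L; a 75° counterclockwise sweep puts G at bearing -15°, so G = L + 7.6·(cos -15°, sin -15°) = (-48.36, 5.633). Then |HG| = |G − H| = 48.69.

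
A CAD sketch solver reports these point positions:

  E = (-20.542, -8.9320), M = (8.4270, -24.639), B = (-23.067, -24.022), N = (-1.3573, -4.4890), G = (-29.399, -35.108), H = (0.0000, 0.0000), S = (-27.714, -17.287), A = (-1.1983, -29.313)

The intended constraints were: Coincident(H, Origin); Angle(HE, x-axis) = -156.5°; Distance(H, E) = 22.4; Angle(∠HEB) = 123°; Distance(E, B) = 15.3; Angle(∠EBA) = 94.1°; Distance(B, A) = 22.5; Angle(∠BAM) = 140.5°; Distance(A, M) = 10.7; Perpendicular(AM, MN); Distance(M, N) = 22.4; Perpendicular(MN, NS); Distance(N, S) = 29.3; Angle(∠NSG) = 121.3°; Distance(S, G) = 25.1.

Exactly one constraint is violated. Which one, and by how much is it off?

Distance(S, G) = 25.1 — off by 7.20.

H = (0.00, 0.00) ✓; HE at -156.5° ✓; |HE| = 22.40 ✓; ∠HEB = 123.0° ✓; |EB| = 15.30 ✓; ∠EBA = 94.10° ✓; |BA| = 22.50 ✓; ∠BAM = 140.5° ✓; |AM| = 10.70 ✓; ∠(AM, MN) = 90.00° ✓; |MN| = 22.40 ✓; ∠(MN, NS) = 90.00° ✓; |NS| = 29.30 ✓; ∠NSG = 121.3° ✓; |SG| = 17.90 ✗.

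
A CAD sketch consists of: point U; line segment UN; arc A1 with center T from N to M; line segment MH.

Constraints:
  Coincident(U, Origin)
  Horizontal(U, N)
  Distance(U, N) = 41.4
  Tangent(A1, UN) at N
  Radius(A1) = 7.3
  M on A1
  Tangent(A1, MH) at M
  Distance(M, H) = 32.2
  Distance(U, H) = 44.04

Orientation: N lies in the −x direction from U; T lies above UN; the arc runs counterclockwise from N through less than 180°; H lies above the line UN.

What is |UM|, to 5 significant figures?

34.796

Checks: U.y = 0.00, N.y = 0.00 ✓; |TM| = 7.300 ✓; ∠(TM, MH) = 90.00° ✓; |MH| = 32.20 ✓; |UH| = 44.04 ✓.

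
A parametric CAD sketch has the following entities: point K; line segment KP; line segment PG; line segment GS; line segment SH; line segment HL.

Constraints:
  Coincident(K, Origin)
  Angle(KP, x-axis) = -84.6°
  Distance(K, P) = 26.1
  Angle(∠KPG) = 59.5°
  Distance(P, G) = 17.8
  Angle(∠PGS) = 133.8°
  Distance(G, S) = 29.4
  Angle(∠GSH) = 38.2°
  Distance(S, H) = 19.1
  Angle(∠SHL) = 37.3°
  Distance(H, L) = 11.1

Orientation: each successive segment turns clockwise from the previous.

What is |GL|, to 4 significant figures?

17.20

∠GSH = 38.2° gives SH at -33.10° from the x-axis; with |SH| = 19.1, H = (-7.088, -1.016). ∠SHL = 37.3° gives HL at -175.8° from the x-axis; with |HL| = 11.1, L = (-18.16, -1.829). Then |GL| = |L − G| = 17.20.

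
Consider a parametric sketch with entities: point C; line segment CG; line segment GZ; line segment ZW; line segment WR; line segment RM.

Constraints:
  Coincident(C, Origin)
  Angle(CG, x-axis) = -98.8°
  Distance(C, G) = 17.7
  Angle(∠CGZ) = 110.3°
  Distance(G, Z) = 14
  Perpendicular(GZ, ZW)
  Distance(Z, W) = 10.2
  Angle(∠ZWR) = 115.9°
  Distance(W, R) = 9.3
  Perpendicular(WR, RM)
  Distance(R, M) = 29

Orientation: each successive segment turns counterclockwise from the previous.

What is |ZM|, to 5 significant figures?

24.129

∠ZWR = 115.9° gives WR at 125.00° from the x-axis; with |WR| = 9.3, R = (9.1513, -7.7697). WR ⟂ RM, so RM runs at -145.00°; with |RM| = 29.0, M = (-14.604, -24.403). Then |ZM| = |M − Z| = 24.129.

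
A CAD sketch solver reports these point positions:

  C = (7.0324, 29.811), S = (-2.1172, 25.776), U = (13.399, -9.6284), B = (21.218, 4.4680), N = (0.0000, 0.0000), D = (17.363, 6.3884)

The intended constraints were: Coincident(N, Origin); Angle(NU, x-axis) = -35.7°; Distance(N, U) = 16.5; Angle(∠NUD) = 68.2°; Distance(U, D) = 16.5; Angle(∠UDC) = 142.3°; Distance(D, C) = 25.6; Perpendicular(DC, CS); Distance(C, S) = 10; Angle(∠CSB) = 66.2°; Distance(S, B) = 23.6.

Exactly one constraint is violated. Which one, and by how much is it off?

Distance(S, B) = 23.6 — off by 8.00.

N = (0.00, 0.00) ✓; NU at -35.70° ✓; |NU| = 16.50 ✓; ∠NUD = 68.20° ✓; |UD| = 16.50 ✓; ∠UDC = 142.3° ✓; |DC| = 25.60 ✓; ∠(DC, CS) = 90.00° ✓; |CS| = 10.00 ✓; ∠CSB = 66.20° ✓; |SB| = 31.60 ✗.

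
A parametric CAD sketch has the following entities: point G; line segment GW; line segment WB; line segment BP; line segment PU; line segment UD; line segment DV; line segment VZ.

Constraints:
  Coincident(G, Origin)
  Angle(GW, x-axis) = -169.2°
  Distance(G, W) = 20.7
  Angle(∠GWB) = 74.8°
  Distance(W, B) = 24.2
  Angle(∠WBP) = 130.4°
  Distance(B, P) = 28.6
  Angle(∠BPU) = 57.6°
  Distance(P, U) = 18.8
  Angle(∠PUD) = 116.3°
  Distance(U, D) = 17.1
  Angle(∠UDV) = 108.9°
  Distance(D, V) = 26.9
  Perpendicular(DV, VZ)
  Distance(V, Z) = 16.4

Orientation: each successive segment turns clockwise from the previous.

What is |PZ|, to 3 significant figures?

23.2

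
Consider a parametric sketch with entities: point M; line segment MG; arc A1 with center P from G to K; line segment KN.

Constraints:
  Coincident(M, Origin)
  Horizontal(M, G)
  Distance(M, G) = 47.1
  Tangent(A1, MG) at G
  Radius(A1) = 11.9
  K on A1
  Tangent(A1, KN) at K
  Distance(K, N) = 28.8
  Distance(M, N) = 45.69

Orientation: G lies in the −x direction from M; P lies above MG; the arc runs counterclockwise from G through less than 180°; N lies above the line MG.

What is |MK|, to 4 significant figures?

36.69

Checks: |PK| = 11.90 ✓; ∠(PK, KN) = 90.00° ✓; |KN| = 28.80 ✓; |MN| = 45.69 ✓.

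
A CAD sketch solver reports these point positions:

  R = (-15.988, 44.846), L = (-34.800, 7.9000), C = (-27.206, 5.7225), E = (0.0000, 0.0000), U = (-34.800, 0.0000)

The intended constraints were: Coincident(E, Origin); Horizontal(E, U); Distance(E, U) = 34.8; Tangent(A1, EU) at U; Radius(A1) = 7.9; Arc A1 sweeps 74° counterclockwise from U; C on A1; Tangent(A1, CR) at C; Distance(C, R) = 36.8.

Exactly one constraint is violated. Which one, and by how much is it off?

Distance(C, R) = 36.8 — off by 3.90.

E = (0.00, 0.00) ✓; E.y = 0.00, U.y = 0.00 ✓; |EU| = 34.80 ✓; ∠(LU, UE) = 90.00° ✓; |LU| = 7.900 ✓; bearing(L→C) − bearing(L→U) = 74.00° ✓; |LC| = 7.900 ✓; ∠(LC, CR) = 90.00° ✓; |CR| = 40.70 ✗.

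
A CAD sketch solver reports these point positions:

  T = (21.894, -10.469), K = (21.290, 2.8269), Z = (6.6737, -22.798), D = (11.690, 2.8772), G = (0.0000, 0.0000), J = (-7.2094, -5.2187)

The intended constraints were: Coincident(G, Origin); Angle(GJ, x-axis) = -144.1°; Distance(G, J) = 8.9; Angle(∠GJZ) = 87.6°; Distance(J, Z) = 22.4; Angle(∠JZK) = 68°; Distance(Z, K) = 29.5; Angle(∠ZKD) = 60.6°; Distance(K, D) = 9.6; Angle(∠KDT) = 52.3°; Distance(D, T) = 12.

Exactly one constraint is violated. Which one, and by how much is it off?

Distance(D, T) = 12 — off by 4.80.

G = (0.00, 0.00) ✓; GJ at -144.1° ✓; |GJ| = 8.900 ✓; ∠GJZ = 87.60° ✓; |JZ| = 22.40 ✓; ∠JZK = 68.00° ✓; |ZK| = 29.50 ✓; ∠ZKD = 60.60° ✓; |KD| = 9.600 ✓; ∠KDT = 52.30° ✓; |DT| = 16.80 ✗.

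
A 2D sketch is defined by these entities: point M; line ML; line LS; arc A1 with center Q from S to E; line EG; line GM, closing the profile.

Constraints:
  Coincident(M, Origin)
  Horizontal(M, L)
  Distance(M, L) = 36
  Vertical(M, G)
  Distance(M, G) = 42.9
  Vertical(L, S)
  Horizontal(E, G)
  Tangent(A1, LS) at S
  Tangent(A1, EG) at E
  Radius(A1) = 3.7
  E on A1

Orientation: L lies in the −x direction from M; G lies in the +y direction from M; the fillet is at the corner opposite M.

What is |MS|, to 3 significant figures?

53.2

M is at the origin; M and L share the same y with |ML| = 36.0 and L on the −x side, so L = (-36.0, 0.00). M and G share the same x with |MG| = 42.9 and G on the +y side, so G = (0.00, 42.9). The virtual corner opposite M is at (-36.0, 42.9). Since A1 is tangent to LS there, QS ⟂ LS and since A1 is tangent to EG there, QE ⟂ EG, with radius 3.7, so the center Q sits 3.7 in from both sides at Q = (-32.3, 39.2). That places the tangent points at S = (-36.0, 39.2) on LS and E = (-32.3, 42.9) on EG. Then |MS| = |S − M| = 53.2.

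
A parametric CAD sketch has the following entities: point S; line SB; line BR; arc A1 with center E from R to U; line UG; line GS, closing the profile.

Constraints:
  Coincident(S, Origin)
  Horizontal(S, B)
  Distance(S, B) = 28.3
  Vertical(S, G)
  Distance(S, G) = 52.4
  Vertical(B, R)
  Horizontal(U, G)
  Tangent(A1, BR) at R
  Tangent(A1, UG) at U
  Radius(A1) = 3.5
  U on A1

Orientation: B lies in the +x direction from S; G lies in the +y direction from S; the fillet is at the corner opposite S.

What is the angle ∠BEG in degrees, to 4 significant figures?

102.1°

S is at the origin; SB is horizontal with |SB| = 28.3 and B on the +x side, so B = (28.30, 0.000). S and G share the same x with |SG| = 52.4 and G on the +y side, so G = (0.000, 52.40). The virtual corner opposite S is at (28.30, 52.40). A1 meets BR tangentially, so ER is at right angles to BR and since A1 is tangent to UG there, EU ⟂ UG, with radius 3.5, so the center E sits 3.5 in from both sides at E = (24.80, 48.90). Then cos ∠BEG = EB·EG / (|EB||EG|), giving 102.1°.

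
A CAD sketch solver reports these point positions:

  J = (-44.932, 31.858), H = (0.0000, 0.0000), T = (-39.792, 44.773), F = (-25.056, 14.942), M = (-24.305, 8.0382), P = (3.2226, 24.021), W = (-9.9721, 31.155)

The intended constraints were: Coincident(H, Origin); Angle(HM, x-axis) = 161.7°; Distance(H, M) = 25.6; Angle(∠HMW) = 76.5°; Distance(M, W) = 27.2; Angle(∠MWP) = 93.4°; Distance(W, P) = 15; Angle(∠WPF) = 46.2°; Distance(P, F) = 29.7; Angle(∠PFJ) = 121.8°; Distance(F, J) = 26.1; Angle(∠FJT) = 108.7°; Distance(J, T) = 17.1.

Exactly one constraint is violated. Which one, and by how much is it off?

Distance(J, T) = 17.1 — off by 3.20.

H = (0.00, 0.00) ✓; HM at 161.7° ✓; |HM| = 25.60 ✓; ∠HMW = 76.50° ✓; |MW| = 27.20 ✓; ∠MWP = 93.40° ✓; |WP| = 15.00 ✓; ∠WPF = 46.20° ✓; |PF| = 29.70 ✓; ∠PFJ = 121.8° ✓; |FJ| = 26.10 ✓; ∠FJT = 108.7° ✓; |JT| = 13.90 ✗.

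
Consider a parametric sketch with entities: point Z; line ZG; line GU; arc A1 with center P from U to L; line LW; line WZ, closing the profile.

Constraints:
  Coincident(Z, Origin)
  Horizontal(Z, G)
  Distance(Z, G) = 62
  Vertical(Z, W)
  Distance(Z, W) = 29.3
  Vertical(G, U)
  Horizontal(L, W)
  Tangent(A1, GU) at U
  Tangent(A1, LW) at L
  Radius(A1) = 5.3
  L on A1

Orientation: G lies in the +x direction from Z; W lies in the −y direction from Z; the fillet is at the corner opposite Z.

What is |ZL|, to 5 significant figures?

63.823

Z is at the origin; Z and G share the same y with |ZG| = 62.0 and G on the +x side, so G = (62.000, 0.0000). ZW is vertical with |ZW| = 29.3 and W on the −y side, so W = (0.0000, -29.300). The virtual corner opposite Z is at (62.000, -29.300). Tangency of A1 to GU means the radius PU is perpendicular to GU and A1 meets LW tangentially, so PL is at right angles to LW, with radius 5.3, so the center P sits 5.3 in from both sides at P = (56.700, -24.000). That places the tangent points at U = (62.000, -24.000) on GU and L = (56.700, -29.300) on LW. Then |ZL| = |L − Z| = 63.823.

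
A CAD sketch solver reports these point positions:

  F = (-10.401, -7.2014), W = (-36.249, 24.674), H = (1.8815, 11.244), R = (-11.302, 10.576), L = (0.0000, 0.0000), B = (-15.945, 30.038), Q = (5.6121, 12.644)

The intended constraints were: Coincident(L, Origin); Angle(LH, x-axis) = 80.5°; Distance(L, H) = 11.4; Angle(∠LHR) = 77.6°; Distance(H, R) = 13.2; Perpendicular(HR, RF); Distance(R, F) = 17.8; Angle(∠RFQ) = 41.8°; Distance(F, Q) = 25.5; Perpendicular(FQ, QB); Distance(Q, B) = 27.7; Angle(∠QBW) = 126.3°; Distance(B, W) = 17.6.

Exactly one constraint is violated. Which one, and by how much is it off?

Distance(B, W) = 17.6 — off by 3.40.

L = (0.00, 0.00) ✓; LH at 80.50° ✓; |LH| = 11.40 ✓; ∠LHR = 77.60° ✓; |HR| = 13.20 ✓; ∠(HR, RF) = 90.00° ✓; |RF| = 17.80 ✓; ∠RFQ = 41.80° ✓; |FQ| = 25.50 ✓; ∠(FQ, QB) = 90.00° ✓; |QB| = 27.70 ✓; ∠QBW = 126.3° ✓; |BW| = 21.00 ✗.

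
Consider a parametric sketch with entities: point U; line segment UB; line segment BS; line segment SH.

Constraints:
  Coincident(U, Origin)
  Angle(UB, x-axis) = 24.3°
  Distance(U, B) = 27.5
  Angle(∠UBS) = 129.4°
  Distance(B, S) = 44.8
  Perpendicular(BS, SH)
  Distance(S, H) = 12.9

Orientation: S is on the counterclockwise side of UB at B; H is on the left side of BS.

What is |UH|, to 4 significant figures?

62.81

∠UBS = 129.4°, so BS runs at 24.3° + (180° − 129.4°) = 74.90° from the x-axis; with |BS| = 44.8, S = B + 44.8·(cos 74.90°, sin 74.90°) = (36.73, 54.57). BS is perpendicular to SH; with |SH| = 12.9 on the left of BS, H = S + 12.9·(-0.9655, 0.2605) = (24.28, 57.93). Then |UH| = |H − U| = 62.81.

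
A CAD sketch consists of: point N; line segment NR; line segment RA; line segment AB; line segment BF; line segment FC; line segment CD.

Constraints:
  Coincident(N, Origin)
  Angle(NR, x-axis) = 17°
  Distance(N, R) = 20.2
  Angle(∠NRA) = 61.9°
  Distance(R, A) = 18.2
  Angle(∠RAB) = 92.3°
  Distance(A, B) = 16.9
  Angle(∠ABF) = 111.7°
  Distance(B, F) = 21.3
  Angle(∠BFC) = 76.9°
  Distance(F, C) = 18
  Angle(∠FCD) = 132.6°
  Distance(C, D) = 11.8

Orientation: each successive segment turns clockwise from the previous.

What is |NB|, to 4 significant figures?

9.410

N is at the origin; NR runs at 17.0° with length 20.2, so R = (19.32, 5.906). ∠NRA = 61.9° gives RA at -101.1° from the x-axis; with |RA| = 18.2, A = (15.81, -11.95). ∠RAB = 92.3° gives AB at 171.2° from the x-axis; with |AB| = 16.9, B = (-0.8876, -9.368). Then |NB| = |B − N| = 9.410.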